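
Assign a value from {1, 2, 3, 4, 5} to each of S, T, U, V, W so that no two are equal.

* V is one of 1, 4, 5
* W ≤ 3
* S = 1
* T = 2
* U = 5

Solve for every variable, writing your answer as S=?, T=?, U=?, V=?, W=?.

S's domain is down to {1}, so S = 1. So V, W can't be 1.
That leaves T = 2. Eliminate 2 elsewhere: W.
That leaves U = 5. Strike 5 from V.
V's domain is down to {4}, so V = 4.
W's domain is down to {3}, so W = 3.

S=1, T=2, U=5, V=4, W=3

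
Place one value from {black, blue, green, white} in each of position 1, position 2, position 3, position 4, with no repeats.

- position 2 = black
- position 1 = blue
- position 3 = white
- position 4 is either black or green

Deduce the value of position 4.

green

position 1 has just one choice, so position 1 = blue.
position 2 has just one choice, so position 2 = black. Strike black from position 4.
So position 4 = green.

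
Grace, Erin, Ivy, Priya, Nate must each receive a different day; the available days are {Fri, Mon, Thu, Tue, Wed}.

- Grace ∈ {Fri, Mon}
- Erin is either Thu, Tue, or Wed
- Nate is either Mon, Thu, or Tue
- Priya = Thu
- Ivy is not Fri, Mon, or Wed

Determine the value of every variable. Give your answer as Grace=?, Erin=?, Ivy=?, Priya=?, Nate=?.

Priya must be Thu (only option left). Eliminate Thu elsewhere: Erin, Ivy, Nate.
Ivy must be Tue (only option left). Remove Tue from Erin, Nate.
That leaves Nate = Mon. Eliminate Mon elsewhere: Grace.
Grace must be Fri (only option left).
Erin has just one choice, so Erin = Wed.

Grace=Fri, Erin=Wed, Ivy=Tue, Priya=Thu, Nate=Mon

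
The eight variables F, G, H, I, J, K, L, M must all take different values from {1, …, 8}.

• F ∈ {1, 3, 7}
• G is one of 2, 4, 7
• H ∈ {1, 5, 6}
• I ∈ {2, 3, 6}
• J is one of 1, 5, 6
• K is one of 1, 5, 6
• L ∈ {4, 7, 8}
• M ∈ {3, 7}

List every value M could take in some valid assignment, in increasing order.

The 8 variables together cover exactly {1, 2, 3, 4, 5, 6, 7, 8} — 8 values for 8 variables — and 8 appears only in L's list, so L = 8.
Among the 7 still-open variables, 4 fits only G (and all 7 values in {1, 2, 3, 4, 5, 6, 7} must be used), so G = 4.
Among the 6 still-open variables, 2 fits only I (and all 6 values in {1, 2, 3, 5, 6, 7} must be used), so I = 2.
H, J, K between them cover only {1, 5, 6} — a naked triple. Remove those values from F.
No further eliminations apply; M can still be any of 3, 7.

3, 7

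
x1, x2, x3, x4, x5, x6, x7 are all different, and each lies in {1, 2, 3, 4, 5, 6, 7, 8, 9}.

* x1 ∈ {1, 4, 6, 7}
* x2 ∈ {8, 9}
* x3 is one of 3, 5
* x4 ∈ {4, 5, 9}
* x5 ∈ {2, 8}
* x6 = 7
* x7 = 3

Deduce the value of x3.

x6's domain is down to {7}, so x6 = 7. Remove 7 from x1.
x7's domain is down to {3}, so x7 = 3. Strike 3 from x3.
So x3 = 5.

5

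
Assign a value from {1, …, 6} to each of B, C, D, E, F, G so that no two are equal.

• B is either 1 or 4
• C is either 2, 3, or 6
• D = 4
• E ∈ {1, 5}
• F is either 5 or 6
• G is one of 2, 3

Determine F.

6

D's domain is down to {4}, so D = 4. So B can't be 4.
B's domain is down to {1}, so B = 1. Remove 1 from E.
That leaves E = 5. Remove 5 from F.
So F = 6.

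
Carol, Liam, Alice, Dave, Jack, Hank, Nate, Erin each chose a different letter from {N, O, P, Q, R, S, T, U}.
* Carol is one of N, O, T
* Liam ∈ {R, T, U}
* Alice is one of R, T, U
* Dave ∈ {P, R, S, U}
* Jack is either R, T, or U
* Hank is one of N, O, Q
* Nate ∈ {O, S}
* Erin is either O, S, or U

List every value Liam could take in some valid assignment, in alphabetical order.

R, T, U

The 8 variables draw from only 8 values {N, O, P, Q, R, S, T, U}, so each is used; only Dave can be P, hence Dave = P.
Among the 7 still-open variables, Q fits only Hank (and all 7 values in {N, O, Q, R, S, T, U} must be used), so Hank = Q.
The 6 still-open variables together cover exactly {N, O, R, S, T, U} — 6 values for 6 variables — and N appears only in Carol's list, so Carol = N.
Liam, Alice, Jack share exactly the 3 values {R, T, U}; by pigeonhole those values go to them, so strike R, T, U from Erin.
No further eliminations apply; Liam can still be any of R, T, U.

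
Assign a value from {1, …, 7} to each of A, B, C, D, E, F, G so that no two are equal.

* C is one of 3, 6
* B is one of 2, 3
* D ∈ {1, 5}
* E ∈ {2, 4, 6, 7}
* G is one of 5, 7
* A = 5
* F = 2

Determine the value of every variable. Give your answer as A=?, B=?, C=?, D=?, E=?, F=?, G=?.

A=5, B=3, C=6, D=1, E=4, F=2, G=7

A has just one choice, so A = 5. So D, G can't be 5.
D must be 1 (only option left).
F has just one choice, so F = 2. So B, E can't be 2.
G's domain is down to {7}, so G = 7. So E can't be 7.
B has just one choice, so B = 3. Remove 3 from C.
C's domain is down to {6}, so C = 6. Strike 6 from E.
E must be 4 (only option left).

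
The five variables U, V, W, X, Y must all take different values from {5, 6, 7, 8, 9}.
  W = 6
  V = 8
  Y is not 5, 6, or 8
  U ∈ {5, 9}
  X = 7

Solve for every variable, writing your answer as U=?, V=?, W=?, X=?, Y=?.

V's domain is down to {8}, so V = 8.
W must be 6 (only option left).
X has just one choice, so X = 7. Strike 7 from Y.
Y's domain is down to {9}, so Y = 9. Strike 9 from U.
U must be 5 (only option left).

U=5, V=8, W=6, X=7, Y=9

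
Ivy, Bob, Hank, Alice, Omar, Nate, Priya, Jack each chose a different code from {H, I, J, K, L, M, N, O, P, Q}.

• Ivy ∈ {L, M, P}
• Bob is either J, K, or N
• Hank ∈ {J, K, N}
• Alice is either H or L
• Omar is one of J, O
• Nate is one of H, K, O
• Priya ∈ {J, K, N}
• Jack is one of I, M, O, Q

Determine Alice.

Bob, Hank, Priya share exactly the 3 values {J, K, N}; by pigeonhole those values go to them, so strike J, K, N from Omar, Nate.
Omar must be O (only option left). Remove O from Nate, Jack.
That leaves Nate = H. Remove H from Alice.
So Alice = L.

L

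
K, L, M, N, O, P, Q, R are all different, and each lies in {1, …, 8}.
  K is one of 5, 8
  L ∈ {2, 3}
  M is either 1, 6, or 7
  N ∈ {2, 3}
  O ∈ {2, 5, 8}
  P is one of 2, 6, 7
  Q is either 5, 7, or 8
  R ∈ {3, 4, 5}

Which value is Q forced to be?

7

The 8 variables draw from only 8 values {1, 2, 3, 4, 5, 6, 7, 8}, so each is used; only M can be 1, hence M = 1.
The 7 still-open variables draw from only 7 values {2, 3, 4, 5, 6, 7, 8}, so each is used; only R can be 4, hence R = 4.
The 6 still-open variables together cover exactly {2, 3, 5, 6, 7, 8} — 6 values for 6 variables — and 6 appears only in P's list, so P = 6.
The 5 still-open variables together cover exactly {2, 3, 5, 7, 8} — 5 values for 5 variables — and 7 appears only in Q's list, so Q = 7.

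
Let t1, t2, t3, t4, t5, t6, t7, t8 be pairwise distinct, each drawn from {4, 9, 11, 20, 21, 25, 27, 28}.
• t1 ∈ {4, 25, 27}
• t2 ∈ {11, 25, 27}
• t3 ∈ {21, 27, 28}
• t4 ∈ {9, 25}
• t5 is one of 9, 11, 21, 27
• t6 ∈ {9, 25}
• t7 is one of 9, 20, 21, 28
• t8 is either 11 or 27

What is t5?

The 8 variables draw from only 8 values {4, 9, 11, 20, 21, 25, 27, 28}, so each is used; only t1 can be 4, hence t1 = 4.
The 7 still-open variables draw from only 7 values {9, 11, 20, 21, 25, 27, 28}, so each is used; only t7 can be 20, hence t7 = 20.
The 6 still-open variables draw from only 6 values {9, 11, 21, 25, 27, 28}, so each is used; only t3 can be 28, hence t3 = 28.
The 5 still-open variables draw from only 5 values {9, 11, 21, 25, 27}, so each is used; only t5 can be 21, hence t5 = 21.

21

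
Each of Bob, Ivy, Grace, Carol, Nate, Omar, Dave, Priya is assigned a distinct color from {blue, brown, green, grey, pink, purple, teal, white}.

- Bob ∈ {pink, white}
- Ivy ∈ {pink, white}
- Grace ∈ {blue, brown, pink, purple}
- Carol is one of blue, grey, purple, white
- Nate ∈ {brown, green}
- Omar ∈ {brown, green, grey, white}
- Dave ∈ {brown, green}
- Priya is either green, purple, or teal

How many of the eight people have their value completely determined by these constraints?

Among the 8 variables, teal fits only Priya (and all 8 values in {blue, brown, green, grey, pink, purple, teal, white} must be used), so Priya = teal.
The 2 variables Bob and Ivy are confined to {pink, white}, which locks those values in; drop them from Grace, Carol, Omar.
Nate and Dave between them cover only {brown, green} — a naked pair. Remove those values from Grace, Omar.
Omar has just one choice, so Omar = grey. Eliminate grey elsewhere: Carol.
Determined: Omar=grey, Priya=teal. The other people each still have more than one consistent value. That makes 2.

2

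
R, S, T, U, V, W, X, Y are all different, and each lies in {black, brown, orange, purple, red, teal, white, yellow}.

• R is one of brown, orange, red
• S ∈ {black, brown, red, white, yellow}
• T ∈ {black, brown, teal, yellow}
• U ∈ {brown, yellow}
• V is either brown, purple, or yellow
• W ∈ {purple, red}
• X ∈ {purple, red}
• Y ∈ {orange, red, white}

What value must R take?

Among the 8 variables, teal fits only T (and all 8 values in {black, brown, orange, purple, red, teal, white, yellow} must be used), so T = teal.
The 7 still-open variables draw from only 7 values {black, brown, orange, purple, red, white, yellow}, so each is used; only S can be black, hence S = black.
The 6 still-open variables together cover exactly {brown, orange, purple, red, white, yellow} — 6 values for 6 variables — and white appears only in Y's list, so Y = white.
The 5 still-open variables together cover exactly {brown, orange, purple, red, yellow} — 5 values for 5 variables — and orange appears only in R's list, so R = orange.

orange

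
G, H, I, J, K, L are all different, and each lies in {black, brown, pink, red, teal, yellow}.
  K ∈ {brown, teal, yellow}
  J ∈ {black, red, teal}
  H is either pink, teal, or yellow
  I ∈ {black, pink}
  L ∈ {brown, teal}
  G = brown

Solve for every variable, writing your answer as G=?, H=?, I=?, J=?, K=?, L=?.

G=brown, H=pink, I=black, J=red, K=yellow, L=teal

G has just one choice, so G = brown. Eliminate brown elsewhere: K, L.
L has just one choice, so L = teal. So H, J, K can't be teal.
K's domain is down to {yellow}, so K = yellow. Eliminate yellow elsewhere: H.
That leaves H = pink. So I can't be pink.
I must be black (only option left). Eliminate black elsewhere: J.
That leaves J = red.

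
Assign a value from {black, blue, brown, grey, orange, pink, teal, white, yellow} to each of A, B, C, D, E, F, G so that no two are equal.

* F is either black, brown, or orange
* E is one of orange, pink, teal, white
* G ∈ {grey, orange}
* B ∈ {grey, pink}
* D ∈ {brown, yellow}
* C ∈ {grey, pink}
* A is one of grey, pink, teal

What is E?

B and C between them cover only {grey, pink} — a naked pair. Remove those values from A, E, G.
A's domain is down to {teal}, so A = teal. Strike teal from E.
G must be orange (only option left). So E, F can't be orange.
So E = white.

white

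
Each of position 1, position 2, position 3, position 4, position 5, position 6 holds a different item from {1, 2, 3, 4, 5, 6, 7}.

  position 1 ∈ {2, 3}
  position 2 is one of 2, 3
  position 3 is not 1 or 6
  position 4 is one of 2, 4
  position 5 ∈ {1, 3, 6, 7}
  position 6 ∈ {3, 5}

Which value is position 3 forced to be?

position 1 and position 2 share exactly the 2 values {2, 3}; by pigeonhole those values go to them, so strike 2, 3 from position 3, position 4, position 5, position 6.
position 4's domain is down to {4}, so position 4 = 4. Eliminate 4 elsewhere: position 3.
position 6's domain is down to {5}, so position 6 = 5. Remove 5 from position 3.
So position 3 = 7.

7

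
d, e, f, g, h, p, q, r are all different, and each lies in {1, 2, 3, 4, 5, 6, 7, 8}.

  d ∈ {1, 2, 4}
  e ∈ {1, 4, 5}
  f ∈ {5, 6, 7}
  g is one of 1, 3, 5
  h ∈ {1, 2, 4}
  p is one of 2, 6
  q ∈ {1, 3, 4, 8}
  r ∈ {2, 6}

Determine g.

3

The 8 variables together cover exactly {1, 2, 3, 4, 5, 6, 7, 8} — 8 values for 8 variables — and 7 appears only in f's list, so f = 7.
Among the 7 still-open variables, 8 fits only q (and all 7 values in {1, 2, 3, 4, 5, 6, 8} must be used), so q = 8.
The 6 still-open variables draw from only 6 values {1, 2, 3, 4, 5, 6}, so each is used; only g can be 3, hence g = 3.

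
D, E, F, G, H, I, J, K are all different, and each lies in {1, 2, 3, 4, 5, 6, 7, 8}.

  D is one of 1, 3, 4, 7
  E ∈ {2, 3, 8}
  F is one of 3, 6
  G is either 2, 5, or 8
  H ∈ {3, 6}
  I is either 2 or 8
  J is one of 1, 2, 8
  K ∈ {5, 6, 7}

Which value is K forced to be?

7

Among the 8 variables, 4 fits only D (and all 8 values in {1, 2, 3, 4, 5, 6, 7, 8} must be used), so D = 4.
The 7 still-open variables draw from only 7 values {1, 2, 3, 5, 6, 7, 8}, so each is used; only J can be 1, hence J = 1.
Among the 6 still-open variables, 7 fits only K (and all 6 values in {2, 3, 5, 6, 7, 8} must be used), so K = 7.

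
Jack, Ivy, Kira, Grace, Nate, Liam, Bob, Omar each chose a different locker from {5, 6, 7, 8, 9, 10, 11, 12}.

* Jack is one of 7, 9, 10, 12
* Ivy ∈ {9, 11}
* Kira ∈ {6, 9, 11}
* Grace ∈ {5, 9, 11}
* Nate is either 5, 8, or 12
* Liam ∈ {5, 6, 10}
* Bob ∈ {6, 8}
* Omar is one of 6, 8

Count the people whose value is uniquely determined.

4

The 8 variables draw from only 8 values {5, 6, 7, 8, 9, 10, 11, 12}, so each is used; only Jack can be 7, hence Jack = 7.
The 7 still-open variables together cover exactly {5, 6, 8, 9, 10, 11, 12} — 7 values for 7 variables — and 10 appears only in Liam's list, so Liam = 10.
The 6 still-open variables together cover exactly {5, 6, 8, 9, 11, 12} — 6 values for 6 variables — and 12 appears only in Nate's list, so Nate = 12.
The 5 still-open variables together cover exactly {5, 6, 8, 9, 11} — 5 values for 5 variables — and 5 appears only in Grace's list, so Grace = 5.
The 2 variables Bob and Omar are confined to {6, 8}, which locks those values in; drop them from Kira.
Determined: Jack=7, Grace=5, Nate=12, Liam=10. The other people each still have more than one consistent value. That makes 4.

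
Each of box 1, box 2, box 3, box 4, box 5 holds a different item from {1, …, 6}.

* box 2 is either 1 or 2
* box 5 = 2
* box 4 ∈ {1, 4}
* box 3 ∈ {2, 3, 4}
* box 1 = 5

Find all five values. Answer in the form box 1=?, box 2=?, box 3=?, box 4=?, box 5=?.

box 1 must be 5 (only option left).
box 5 has just one choice, so box 5 = 2. Eliminate 2 elsewhere: box 2, box 3.
That leaves box 2 = 1. Eliminate 1 elsewhere: box 4.
That leaves box 4 = 4. Eliminate 4 elsewhere: box 3.
box 3 must be 3 (only option left).

box 1=5, box 2=1, box 3=3, box 4=4, box 5=2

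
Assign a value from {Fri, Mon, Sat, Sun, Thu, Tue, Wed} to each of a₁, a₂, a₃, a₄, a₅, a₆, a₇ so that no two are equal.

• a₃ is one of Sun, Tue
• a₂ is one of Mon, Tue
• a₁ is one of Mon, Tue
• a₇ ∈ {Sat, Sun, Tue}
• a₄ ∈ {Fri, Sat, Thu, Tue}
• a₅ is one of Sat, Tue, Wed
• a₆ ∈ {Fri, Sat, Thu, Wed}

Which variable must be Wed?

a₅

The 2 variables a₁ and a₂ are confined to {Mon, Tue}, which locks those values in; drop them from a₃, a₄, a₅, a₇.
a₃ must be Sun (only option left). Eliminate Sun elsewhere: a₇.
a₇ has just one choice, so a₇ = Sat. Remove Sat from a₄, a₅, a₆.
So Wed goes to a₅.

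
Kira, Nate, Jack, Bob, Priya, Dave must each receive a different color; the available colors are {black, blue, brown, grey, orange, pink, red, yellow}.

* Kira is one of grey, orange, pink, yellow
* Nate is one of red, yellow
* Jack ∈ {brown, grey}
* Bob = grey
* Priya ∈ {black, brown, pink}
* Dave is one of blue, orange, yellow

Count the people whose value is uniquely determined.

2

Bob's domain is down to {grey}, so Bob = grey. Eliminate grey elsewhere: Kira, Jack.
Jack has just one choice, so Jack = brown. Strike brown from Priya.
Determined: Jack=brown, Bob=grey. The other people each still have more than one consistent value. That makes 2.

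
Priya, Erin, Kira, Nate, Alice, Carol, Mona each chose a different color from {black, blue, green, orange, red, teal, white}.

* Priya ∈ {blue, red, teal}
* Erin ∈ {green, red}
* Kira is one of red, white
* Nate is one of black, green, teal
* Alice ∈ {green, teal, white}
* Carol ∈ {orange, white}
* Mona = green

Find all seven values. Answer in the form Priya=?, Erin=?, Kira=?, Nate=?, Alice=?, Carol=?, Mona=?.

Priya=blue, Erin=red, Kira=white, Nate=black, Alice=teal, Carol=orange, Mona=green

Mona has just one choice, so Mona = green. So Erin, Nate, Alice can't be green.
Erin's domain is down to {red}, so Erin = red. Strike red from Priya, Kira.
Kira's domain is down to {white}, so Kira = white. So Alice, Carol can't be white.
Alice must be teal (only option left). Eliminate teal elsewhere: Priya, Nate.
Carol has just one choice, so Carol = orange.
Priya has just one choice, so Priya = blue.
Nate has just one choice, so Nate = black.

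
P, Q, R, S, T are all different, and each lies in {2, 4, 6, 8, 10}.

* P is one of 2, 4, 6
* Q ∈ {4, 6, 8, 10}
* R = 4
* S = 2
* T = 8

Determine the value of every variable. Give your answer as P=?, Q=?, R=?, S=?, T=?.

P=6, Q=10, R=4, S=2, T=8

R's domain is down to {4}, so R = 4. Eliminate 4 elsewhere: P, Q.
That leaves S = 2. Eliminate 2 elsewhere: P.
T has just one choice, so T = 8. Strike 8 from Q.
That leaves P = 6. Strike 6 from Q.
Q has just one choice, so Q = 10.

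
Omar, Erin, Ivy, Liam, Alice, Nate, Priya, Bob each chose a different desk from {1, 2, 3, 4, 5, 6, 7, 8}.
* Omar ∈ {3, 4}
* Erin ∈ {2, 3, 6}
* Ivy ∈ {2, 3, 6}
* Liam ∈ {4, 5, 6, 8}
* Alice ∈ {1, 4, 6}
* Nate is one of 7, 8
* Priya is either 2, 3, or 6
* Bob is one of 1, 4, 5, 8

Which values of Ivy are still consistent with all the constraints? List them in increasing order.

2, 3, 6

The 8 variables draw from only 8 values {1, 2, 3, 4, 5, 6, 7, 8}, so each is used; only Nate can be 7, hence Nate = 7.
The 3 variables Erin, Ivy, Priya are confined to {2, 3, 6}, which locks those values in; drop them from Omar, Liam, Alice.
Omar must be 4 (only option left). Strike 4 from Liam, Alice, Bob.
Alice's domain is down to {1}, so Alice = 1. So Bob can't be 1.
No further eliminations apply; Ivy can still be any of 2, 3, 6.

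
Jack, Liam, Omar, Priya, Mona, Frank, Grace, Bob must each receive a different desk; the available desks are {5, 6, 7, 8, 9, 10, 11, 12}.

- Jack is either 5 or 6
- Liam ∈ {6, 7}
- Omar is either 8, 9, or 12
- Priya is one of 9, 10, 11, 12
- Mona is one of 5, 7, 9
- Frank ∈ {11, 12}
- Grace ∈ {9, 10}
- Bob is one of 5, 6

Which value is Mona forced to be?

9

The 8 variables draw from only 8 values {5, 6, 7, 8, 9, 10, 11, 12}, so each is used; only Omar can be 8, hence Omar = 8.
The 2 variables Jack and Bob are confined to {5, 6}, which locks those values in; drop them from Liam, Mona.
That leaves Liam = 7. So Mona can't be 7.
So Mona = 9.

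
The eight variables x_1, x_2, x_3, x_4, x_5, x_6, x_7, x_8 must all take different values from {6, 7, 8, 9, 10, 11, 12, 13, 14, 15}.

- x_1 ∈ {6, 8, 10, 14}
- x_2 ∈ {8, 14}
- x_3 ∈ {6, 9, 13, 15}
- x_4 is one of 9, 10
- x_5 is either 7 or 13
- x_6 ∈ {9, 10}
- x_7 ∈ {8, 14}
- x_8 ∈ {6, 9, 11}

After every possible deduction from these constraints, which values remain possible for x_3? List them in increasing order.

13, 15

x_2 and x_7 between them cover only {8, 14} — a naked pair. Remove those values from x_1.
x_4 and x_6 share exactly the 2 values {9, 10}; by pigeonhole those values go to them, so strike 9, 10 from x_1, x_3, x_8.
x_1's domain is down to {6}, so x_1 = 6. So x_3, x_8 can't be 6.
x_8's domain is down to {11}, so x_8 = 11.
No further eliminations apply; x_3 can still be any of 13, 15.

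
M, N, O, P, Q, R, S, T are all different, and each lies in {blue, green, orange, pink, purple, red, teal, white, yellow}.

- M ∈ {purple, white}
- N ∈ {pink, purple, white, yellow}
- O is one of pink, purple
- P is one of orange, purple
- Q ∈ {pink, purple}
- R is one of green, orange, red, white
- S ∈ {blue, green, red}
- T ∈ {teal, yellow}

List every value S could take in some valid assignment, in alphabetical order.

blue, green, red

O and Q share exactly the 2 values {pink, purple}; by pigeonhole those values go to them, so strike pink, purple from M, N, P.
M's domain is down to {white}, so M = white. Strike white from N, R.
That leaves N = yellow. Eliminate yellow elsewhere: T.
P's domain is down to {orange}, so P = orange. Strike orange from R.
T must be teal (only option left).
No further eliminations apply; S can still be any of blue, green, red.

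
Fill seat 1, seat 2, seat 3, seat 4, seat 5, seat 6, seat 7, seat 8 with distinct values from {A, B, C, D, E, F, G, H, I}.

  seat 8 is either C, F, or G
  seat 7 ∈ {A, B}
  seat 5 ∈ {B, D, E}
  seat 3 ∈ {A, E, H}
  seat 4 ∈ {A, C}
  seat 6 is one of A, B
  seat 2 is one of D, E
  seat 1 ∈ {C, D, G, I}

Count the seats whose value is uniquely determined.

2

seat 6 and seat 7 share exactly the 2 values {A, B}; by pigeonhole those values go to them, so strike A, B from seat 3, seat 4, seat 5.
That leaves seat 4 = C. Remove C from seat 1, seat 8.
seat 2 and seat 5 between them cover only {D, E} — a naked pair. Remove those values from seat 1, seat 3.
seat 3 must be H (only option left).
Determined: seat 3=H, seat 4=C. The other seats each still have more than one consistent value. That makes 2.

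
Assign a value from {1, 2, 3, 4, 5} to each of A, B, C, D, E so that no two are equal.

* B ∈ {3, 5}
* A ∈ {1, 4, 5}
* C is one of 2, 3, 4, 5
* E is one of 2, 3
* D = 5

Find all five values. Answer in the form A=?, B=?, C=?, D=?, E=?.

A=1, B=3, C=4, D=5, E=2

D must be 5 (only option left). Eliminate 5 elsewhere: A, B, C.
B has just one choice, so B = 3. Strike 3 from C, E.
E has just one choice, so E = 2. Remove 2 from C.
C has just one choice, so C = 4. So A can't be 4.
A's domain is down to {1}, so A = 1.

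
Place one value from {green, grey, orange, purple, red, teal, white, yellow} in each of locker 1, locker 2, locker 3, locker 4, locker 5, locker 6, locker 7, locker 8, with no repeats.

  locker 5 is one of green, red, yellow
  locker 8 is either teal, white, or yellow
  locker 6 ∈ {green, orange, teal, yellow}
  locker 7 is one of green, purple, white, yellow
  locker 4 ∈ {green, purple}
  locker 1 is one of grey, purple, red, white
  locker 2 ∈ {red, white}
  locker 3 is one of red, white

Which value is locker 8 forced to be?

Among the 8 variables, grey fits only locker 1 (and all 8 values in {green, grey, orange, purple, red, teal, white, yellow} must be used), so locker 1 = grey.
The 7 still-open variables together cover exactly {green, orange, purple, red, teal, white, yellow} — 7 values for 7 variables — and orange appears only in locker 6's list, so locker 6 = orange.
The 6 still-open variables together cover exactly {green, purple, red, teal, white, yellow} — 6 values for 6 variables — and teal appears only in locker 8's list, so locker 8 = teal.

teal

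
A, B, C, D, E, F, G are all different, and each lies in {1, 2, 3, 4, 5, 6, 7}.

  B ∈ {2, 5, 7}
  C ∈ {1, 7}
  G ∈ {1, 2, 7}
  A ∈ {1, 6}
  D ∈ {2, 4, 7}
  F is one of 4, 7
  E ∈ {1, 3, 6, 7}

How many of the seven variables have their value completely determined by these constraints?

The 7 variables together cover exactly {1, 2, 3, 4, 5, 6, 7} — 7 values for 7 variables — and 3 appears only in E's list, so E = 3.
Among the 6 still-open variables, 5 fits only B (and all 6 values in {1, 2, 4, 5, 6, 7} must be used), so B = 5.
The 5 still-open variables together cover exactly {1, 2, 4, 6, 7} — 5 values for 5 variables — and 6 appears only in A's list, so A = 6.
Determined: A=6, B=5, E=3. The other variables each still have more than one consistent value. That makes 3.

3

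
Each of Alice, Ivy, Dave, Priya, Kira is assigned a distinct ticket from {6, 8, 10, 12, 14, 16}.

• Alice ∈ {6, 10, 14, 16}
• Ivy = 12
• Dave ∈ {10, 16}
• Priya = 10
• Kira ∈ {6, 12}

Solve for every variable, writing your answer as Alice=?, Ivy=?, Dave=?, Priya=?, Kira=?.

Ivy's domain is down to {12}, so Ivy = 12. So Kira can't be 12.
That leaves Priya = 10. So Alice, Dave can't be 10.
Kira has just one choice, so Kira = 6. Strike 6 from Alice.
Dave has just one choice, so Dave = 16. So Alice can't be 16.
Alice has just one choice, so Alice = 14.

Alice=14, Ivy=12, Dave=16, Priya=10, Kira=6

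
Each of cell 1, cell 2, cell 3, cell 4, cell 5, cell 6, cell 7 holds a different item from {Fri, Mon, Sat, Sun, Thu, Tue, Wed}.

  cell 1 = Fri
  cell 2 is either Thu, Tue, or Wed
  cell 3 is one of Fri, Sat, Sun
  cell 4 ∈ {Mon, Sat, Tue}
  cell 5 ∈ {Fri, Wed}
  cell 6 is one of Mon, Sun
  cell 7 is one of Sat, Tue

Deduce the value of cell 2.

Thu

cell 1 has just one choice, so cell 1 = Fri. Eliminate Fri elsewhere: cell 3, cell 5.
cell 5 has just one choice, so cell 5 = Wed. Eliminate Wed elsewhere: cell 2.
The 5 still-open variables draw from only 5 values {Mon, Sat, Sun, Thu, Tue}, so each is used; only cell 2 can be Thu, hence cell 2 = Thu.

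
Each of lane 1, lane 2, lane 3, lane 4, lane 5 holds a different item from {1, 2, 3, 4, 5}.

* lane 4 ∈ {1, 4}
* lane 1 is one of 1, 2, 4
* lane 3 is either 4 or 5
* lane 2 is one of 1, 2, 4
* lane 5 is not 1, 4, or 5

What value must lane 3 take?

5

Among the 5 variables, 3 fits only lane 5 (and all 5 values in {1, 2, 3, 4, 5} must be used), so lane 5 = 3.
The 4 still-open variables draw from only 4 values {1, 2, 4, 5}, so each is used; only lane 3 can be 5, hence lane 3 = 5.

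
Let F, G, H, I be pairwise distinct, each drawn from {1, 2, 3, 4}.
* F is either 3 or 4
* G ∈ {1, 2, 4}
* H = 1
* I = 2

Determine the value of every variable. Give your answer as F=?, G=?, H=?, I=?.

F=3, G=4, H=1, I=2

H must be 1 (only option left). So G can't be 1.
That leaves I = 2. So G can't be 2.
That leaves G = 4. So F can't be 4.
That leaves F = 3.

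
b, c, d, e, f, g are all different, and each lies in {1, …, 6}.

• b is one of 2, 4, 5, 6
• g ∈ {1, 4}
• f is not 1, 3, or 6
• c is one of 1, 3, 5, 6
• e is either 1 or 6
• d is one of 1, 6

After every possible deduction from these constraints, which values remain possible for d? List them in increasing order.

The 6 variables together cover exactly {1, 2, 3, 4, 5, 6} — 6 values for 6 variables — and 3 appears only in c's list, so c = 3.
The 2 variables d and e are confined to {1, 6}, which locks those values in; drop them from b, g.
g must be 4 (only option left). Strike 4 from b, f.
No further eliminations apply; d can still be any of 1, 6.

1, 6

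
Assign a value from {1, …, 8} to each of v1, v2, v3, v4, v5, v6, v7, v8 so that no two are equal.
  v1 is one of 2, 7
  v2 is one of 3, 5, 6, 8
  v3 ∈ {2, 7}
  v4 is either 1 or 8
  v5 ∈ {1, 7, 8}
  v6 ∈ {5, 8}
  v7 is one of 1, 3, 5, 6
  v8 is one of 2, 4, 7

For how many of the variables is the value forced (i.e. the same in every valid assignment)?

2

The 8 variables together cover exactly {1, 2, 3, 4, 5, 6, 7, 8} — 8 values for 8 variables — and 4 appears only in v8's list, so v8 = 4.
The 2 variables v1 and v3 are confined to {2, 7}, which locks those values in; drop them from v5.
The 2 variables v4 and v5 are confined to {1, 8}, which locks those values in; drop them from v2, v6, v7.
That leaves v6 = 5. Strike 5 from v2, v7.
Determined: v6=5, v8=4. The other variables each still have more than one consistent value. That makes 2.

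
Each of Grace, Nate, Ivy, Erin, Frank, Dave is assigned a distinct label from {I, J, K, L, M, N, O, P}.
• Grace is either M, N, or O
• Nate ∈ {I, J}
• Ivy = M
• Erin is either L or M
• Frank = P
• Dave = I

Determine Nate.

Ivy must be M (only option left). Remove M from Grace, Erin.
That leaves Erin = L.
That leaves Frank = P.
Dave's domain is down to {I}, so Dave = I. Strike I from Nate.
So Nate = J.

J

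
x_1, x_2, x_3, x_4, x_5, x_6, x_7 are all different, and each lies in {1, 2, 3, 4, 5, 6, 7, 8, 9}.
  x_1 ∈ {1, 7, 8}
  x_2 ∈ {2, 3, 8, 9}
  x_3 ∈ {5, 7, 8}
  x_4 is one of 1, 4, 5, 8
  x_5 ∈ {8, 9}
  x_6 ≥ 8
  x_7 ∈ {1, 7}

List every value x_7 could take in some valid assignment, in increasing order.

1, 7

The 2 variables x_5 and x_6 are confined to {8, 9}, which locks those values in; drop them from x_1, x_2, x_3, x_4.
x_1 and x_7 share exactly the 2 values {1, 7}; by pigeonhole those values go to them, so strike 1, 7 from x_3, x_4.
x_3's domain is down to {5}, so x_3 = 5. Strike 5 from x_4.
x_4's domain is down to {4}, so x_4 = 4.
No further eliminations apply; x_7 can still be any of 1, 7.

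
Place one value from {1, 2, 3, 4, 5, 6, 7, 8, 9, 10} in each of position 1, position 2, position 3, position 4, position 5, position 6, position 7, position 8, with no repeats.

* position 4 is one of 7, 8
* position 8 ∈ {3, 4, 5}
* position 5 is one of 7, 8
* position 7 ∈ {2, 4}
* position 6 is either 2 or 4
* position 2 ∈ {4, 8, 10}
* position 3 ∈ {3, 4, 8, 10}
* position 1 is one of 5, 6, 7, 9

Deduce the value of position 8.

The 2 variables position 4 and position 5 are confined to {7, 8}, which locks those values in; drop them from position 1, position 2, position 3.
position 6 and position 7 between them cover only {2, 4} — a naked pair. Remove those values from position 2, position 3, position 8.
That leaves position 2 = 10. Remove 10 from position 3.
position 3's domain is down to {3}, so position 3 = 3. Strike 3 from position 8.
So position 8 = 5.

5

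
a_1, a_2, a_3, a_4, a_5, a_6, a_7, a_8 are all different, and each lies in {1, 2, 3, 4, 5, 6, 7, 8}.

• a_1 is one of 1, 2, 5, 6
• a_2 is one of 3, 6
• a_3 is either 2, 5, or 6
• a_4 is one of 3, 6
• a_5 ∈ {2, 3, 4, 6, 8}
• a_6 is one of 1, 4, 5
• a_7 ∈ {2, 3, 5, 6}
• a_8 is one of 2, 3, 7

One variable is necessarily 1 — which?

a_1

Among the 8 variables, 7 fits only a_8 (and all 8 values in {1, 2, 3, 4, 5, 6, 7, 8} must be used), so a_8 = 7.
The 7 still-open variables together cover exactly {1, 2, 3, 4, 5, 6, 8} — 7 values for 7 variables — and 8 appears only in a_5's list, so a_5 = 8.
The 6 still-open variables together cover exactly {1, 2, 3, 4, 5, 6} — 6 values for 6 variables — and 4 appears only in a_6's list, so a_6 = 4.
Among the 5 still-open variables, 1 fits only a_1 (and all 5 values in {1, 2, 3, 5, 6} must be used), so a_1 = 1.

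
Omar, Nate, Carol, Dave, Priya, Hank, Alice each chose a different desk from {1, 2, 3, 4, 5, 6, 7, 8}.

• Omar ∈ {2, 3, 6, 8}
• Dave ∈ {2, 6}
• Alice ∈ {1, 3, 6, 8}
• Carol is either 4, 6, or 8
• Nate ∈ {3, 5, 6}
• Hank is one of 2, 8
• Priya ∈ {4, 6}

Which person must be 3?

The 7 variables together cover exactly {1, 2, 3, 4, 5, 6, 8} — 7 values for 7 variables — and 1 appears only in Alice's list, so Alice = 1.
The 6 still-open variables together cover exactly {2, 3, 4, 5, 6, 8} — 6 values for 6 variables — and 5 appears only in Nate's list, so Nate = 5.
The 5 still-open variables together cover exactly {2, 3, 4, 6, 8} — 5 values for 5 variables — and 3 appears only in Omar's list, so Omar = 3.

Omar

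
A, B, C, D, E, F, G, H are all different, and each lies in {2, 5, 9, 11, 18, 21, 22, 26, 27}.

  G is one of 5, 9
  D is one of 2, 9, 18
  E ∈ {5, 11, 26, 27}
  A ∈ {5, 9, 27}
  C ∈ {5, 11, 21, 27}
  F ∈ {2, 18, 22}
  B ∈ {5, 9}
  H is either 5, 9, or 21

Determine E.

26

The 2 variables B and G are confined to {5, 9}, which locks those values in; drop them from A, C, D, E, H.
A must be 27 (only option left). Strike 27 from C, E.
That leaves H = 21. Strike 21 from C.
C has just one choice, so C = 11. So E can't be 11.
So E = 26.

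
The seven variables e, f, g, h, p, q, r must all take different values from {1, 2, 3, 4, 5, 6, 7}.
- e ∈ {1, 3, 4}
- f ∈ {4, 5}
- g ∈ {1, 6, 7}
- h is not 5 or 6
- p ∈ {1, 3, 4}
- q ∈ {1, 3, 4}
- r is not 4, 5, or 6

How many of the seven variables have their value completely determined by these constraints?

The 7 variables together cover exactly {1, 2, 3, 4, 5, 6, 7} — 7 values for 7 variables — and 5 appears only in f's list, so f = 5.
The 6 still-open variables draw from only 6 values {1, 2, 3, 4, 6, 7}, so each is used; only g can be 6, hence g = 6.
e, p, q share exactly the 3 values {1, 3, 4}; by pigeonhole those values go to them, so strike 1, 3, 4 from h, r.
Determined: f=5, g=6. The other variables each still have more than one consistent value. That makes 2.

2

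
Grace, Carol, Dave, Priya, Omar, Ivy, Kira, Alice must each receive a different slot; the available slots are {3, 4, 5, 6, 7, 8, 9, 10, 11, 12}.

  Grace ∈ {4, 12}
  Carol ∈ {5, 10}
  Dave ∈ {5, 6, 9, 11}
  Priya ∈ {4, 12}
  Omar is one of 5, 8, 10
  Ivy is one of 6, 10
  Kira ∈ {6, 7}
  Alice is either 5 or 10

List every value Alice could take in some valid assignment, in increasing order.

Carol and Alice between them cover only {5, 10} — a naked pair. Remove those values from Dave, Omar, Ivy.
Omar has just one choice, so Omar = 8.
Ivy's domain is down to {6}, so Ivy = 6. Strike 6 from Dave, Kira.
Kira must be 7 (only option left).
No further eliminations apply; Alice can still be any of 5, 10.

5, 10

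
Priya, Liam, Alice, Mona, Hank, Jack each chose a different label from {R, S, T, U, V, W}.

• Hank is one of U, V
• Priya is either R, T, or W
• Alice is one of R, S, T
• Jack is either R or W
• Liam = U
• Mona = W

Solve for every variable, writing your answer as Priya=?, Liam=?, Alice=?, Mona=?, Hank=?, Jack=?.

Priya=T, Liam=U, Alice=S, Mona=W, Hank=V, Jack=R

Liam's domain is down to {U}, so Liam = U. Eliminate U elsewhere: Hank.
That leaves Mona = W. Remove W from Priya, Jack.
That leaves Hank = V.
Jack must be R (only option left). Eliminate R elsewhere: Priya, Alice.
Priya must be T (only option left). So Alice can't be T.
Alice has just one choice, so Alice = S.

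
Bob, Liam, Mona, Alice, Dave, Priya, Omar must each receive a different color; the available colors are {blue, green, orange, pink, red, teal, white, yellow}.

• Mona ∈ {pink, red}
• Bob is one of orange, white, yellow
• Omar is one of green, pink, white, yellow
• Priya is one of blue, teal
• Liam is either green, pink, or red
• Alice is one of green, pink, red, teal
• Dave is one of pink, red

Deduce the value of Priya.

blue

Mona and Dave between them cover only {pink, red} — a naked pair. Remove those values from Liam, Alice, Omar.
Liam has just one choice, so Liam = green. Strike green from Alice, Omar.
Alice has just one choice, so Alice = teal. So Priya can't be teal.
So Priya = blue.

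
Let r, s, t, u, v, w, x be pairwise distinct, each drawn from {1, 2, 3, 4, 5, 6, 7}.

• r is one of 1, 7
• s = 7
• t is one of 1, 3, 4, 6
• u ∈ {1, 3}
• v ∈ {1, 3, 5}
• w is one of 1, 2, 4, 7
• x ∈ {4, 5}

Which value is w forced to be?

2

s has just one choice, so s = 7. So r, w can't be 7.
That leaves r = 1. Eliminate 1 elsewhere: t, u, v, w.
u must be 3 (only option left). Strike 3 from t, v.
v has just one choice, so v = 5. So x can't be 5.
x's domain is down to {4}, so x = 4. So t, w can't be 4.
So w = 2.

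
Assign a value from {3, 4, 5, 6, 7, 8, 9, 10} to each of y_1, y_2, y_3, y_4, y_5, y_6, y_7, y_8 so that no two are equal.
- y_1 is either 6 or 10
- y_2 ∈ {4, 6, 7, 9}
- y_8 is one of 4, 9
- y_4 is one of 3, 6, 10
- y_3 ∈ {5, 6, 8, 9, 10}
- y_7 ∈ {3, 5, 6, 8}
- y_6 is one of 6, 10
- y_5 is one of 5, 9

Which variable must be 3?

The 8 variables together cover exactly {3, 4, 5, 6, 7, 8, 9, 10} — 8 values for 8 variables — and 7 appears only in y_2's list, so y_2 = 7.
Among the 7 still-open variables, 4 fits only y_8 (and all 7 values in {3, 4, 5, 6, 8, 9, 10} must be used), so y_8 = 4.
The 2 variables y_1 and y_6 are confined to {6, 10}, which locks those values in; drop them from y_3, y_4, y_7.
So 3 goes to y_4.

y_4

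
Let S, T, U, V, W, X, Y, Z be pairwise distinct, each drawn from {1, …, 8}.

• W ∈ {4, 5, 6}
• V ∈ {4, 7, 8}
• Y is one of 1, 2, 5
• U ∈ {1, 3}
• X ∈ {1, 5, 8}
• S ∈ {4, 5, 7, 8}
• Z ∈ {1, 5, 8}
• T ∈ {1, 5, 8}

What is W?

6

Among the 8 variables, 2 fits only Y (and all 8 values in {1, 2, 3, 4, 5, 6, 7, 8} must be used), so Y = 2.
The 7 still-open variables together cover exactly {1, 3, 4, 5, 6, 7, 8} — 7 values for 7 variables — and 3 appears only in U's list, so U = 3.
The 6 still-open variables together cover exactly {1, 4, 5, 6, 7, 8} — 6 values for 6 variables — and 6 appears only in W's list, so W = 6.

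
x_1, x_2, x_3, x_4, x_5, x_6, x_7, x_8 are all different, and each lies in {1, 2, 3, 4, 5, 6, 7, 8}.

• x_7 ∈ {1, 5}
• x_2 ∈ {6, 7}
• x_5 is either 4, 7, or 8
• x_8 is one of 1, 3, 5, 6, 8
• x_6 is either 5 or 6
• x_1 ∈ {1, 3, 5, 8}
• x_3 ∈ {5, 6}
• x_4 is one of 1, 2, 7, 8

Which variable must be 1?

x_7

Among the 8 variables, 2 fits only x_4 (and all 8 values in {1, 2, 3, 4, 5, 6, 7, 8} must be used), so x_4 = 2.
The 7 still-open variables draw from only 7 values {1, 3, 4, 5, 6, 7, 8}, so each is used; only x_5 can be 4, hence x_5 = 4.
The 6 still-open variables draw from only 6 values {1, 3, 5, 6, 7, 8}, so each is used; only x_2 can be 7, hence x_2 = 7.
The 2 variables x_3 and x_6 are confined to {5, 6}, which locks those values in; drop them from x_1, x_7, x_8.
So 1 goes to x_7.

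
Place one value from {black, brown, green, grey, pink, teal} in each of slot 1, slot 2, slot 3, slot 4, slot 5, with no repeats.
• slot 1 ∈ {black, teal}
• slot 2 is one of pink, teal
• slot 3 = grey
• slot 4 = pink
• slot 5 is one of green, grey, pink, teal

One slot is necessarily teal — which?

slot 2

slot 3's domain is down to {grey}, so slot 3 = grey. Strike grey from slot 5.
slot 4 has just one choice, so slot 4 = pink. So slot 2, slot 5 can't be pink.
So teal goes to slot 2.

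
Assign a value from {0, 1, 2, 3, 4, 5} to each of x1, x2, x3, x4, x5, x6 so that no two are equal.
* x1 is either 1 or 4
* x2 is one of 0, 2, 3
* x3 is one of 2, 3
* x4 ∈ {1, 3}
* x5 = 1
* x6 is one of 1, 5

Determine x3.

2

x5 must be 1 (only option left). Eliminate 1 elsewhere: x1, x4, x6.
x6 must be 5 (only option left).
x1's domain is down to {4}, so x1 = 4.
x4 must be 3 (only option left). Remove 3 from x2, x3.
So x3 = 2.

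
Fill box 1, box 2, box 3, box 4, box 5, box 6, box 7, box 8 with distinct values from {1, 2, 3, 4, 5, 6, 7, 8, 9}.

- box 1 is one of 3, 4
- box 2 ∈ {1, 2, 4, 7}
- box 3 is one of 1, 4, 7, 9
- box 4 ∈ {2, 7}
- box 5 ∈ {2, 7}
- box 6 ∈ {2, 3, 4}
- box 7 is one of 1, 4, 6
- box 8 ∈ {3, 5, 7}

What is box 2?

The 8 variables together cover exactly {1, 2, 3, 4, 5, 6, 7, 9} — 8 values for 8 variables — and 5 appears only in box 8's list, so box 8 = 5.
The 7 still-open variables together cover exactly {1, 2, 3, 4, 6, 7, 9} — 7 values for 7 variables — and 6 appears only in box 7's list, so box 7 = 6.
Among the 6 still-open variables, 9 fits only box 3 (and all 6 values in {1, 2, 3, 4, 7, 9} must be used), so box 3 = 9.
The 5 still-open variables together cover exactly {1, 2, 3, 4, 7} — 5 values for 5 variables — and 1 appears only in box 2's list, so box 2 = 1.

1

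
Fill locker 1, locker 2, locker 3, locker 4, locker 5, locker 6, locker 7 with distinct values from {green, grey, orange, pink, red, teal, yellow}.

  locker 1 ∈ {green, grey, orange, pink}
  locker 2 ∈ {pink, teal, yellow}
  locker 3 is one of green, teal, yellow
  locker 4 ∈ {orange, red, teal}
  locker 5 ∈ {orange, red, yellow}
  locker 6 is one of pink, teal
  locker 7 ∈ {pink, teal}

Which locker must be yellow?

locker 2

The 7 variables draw from only 7 values {green, grey, orange, pink, red, teal, yellow}, so each is used; only locker 1 can be grey, hence locker 1 = grey.
Among the 6 still-open variables, green fits only locker 3 (and all 6 values in {green, orange, pink, red, teal, yellow} must be used), so locker 3 = green.
The 2 variables locker 6 and locker 7 are confined to {pink, teal}, which locks those values in; drop them from locker 2, locker 4.
So yellow goes to locker 2.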